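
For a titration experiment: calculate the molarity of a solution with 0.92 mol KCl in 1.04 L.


M = n/V = 0.92/1.04 = 0.885 mol/L

0.885 M


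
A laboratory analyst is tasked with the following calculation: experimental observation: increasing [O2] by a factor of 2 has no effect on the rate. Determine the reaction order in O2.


rate ∝ [O2]^n
rate ∝ [O2]^0
Order in O2: 0

0


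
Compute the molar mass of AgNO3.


M(AgNO3) = 1×107.87 + 1×14.01 + 3×16.0
= 107.87 + 14.01 + 48.0
= 169.88 g/mol

169.88 g/mol


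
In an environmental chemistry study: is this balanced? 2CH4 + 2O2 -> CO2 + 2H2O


Equation: 2CH4 + 2O2 -> CO2 + 2H2O
Check atoms: C: 2≠1, H: 8≠4, O: 4=4
Not balanced

No, not balanced


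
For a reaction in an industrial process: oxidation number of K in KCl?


Group 1 metal: +1
Oxidation number: +1

+1


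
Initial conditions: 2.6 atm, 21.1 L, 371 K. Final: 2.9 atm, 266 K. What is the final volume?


P1V1/T1 = P2V2/T2
V2 = P1V1T2/(T1P2)
= 2.6×21.1×266/(371×2.9)
= 13.563 L

13.563 L


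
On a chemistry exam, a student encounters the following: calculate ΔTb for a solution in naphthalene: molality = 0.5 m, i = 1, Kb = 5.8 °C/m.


ΔTb = Kb × m × i
= 5.8 × 0.5 × 1
= 2.9 °C

2.9 °C


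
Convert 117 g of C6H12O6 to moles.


M(C6H12O6) = 180.16 g/mol
n = mass/M = 117/180.16 = 0.6494 mol

0.6494 mol


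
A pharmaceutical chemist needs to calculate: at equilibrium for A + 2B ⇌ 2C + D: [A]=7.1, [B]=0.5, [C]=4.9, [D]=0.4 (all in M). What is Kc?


Kc = [C]^2[D]/([A][B]^2)
= (4.9^2 × 0.4^1)/(7.1^1 × 0.5^2)
= 9.604/1.775
= 5.411

5.411


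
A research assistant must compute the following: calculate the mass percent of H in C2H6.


M(C2H6) = 2×12.01 + 6×1.008 = 30.068 g/mol
Mass of H = 6 × 1.008 = 6.048 g/mol
% H = 6.048/30.068 × 100 = 20.11%

20.11%


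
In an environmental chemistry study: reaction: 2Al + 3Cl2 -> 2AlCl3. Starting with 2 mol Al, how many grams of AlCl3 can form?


Mole ratio AlCl3:Al = 2:2
n(AlCl3) = 2 × 2/2 = 2.000 mol
mass = 2.000 × 133.33 = 266.66 g

266.66 g


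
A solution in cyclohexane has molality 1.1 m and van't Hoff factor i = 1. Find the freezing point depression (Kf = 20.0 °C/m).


ΔTf = Kf × m × i
= 20.0 × 1.1 × 1
= 22.0 °C

22.0 °C


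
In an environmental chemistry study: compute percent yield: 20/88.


% yield = actual/theoretical × 100
= 20/88 × 100
= 22.73%

22.73%


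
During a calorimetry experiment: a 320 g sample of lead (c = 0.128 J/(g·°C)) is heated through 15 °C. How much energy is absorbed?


q = mcΔT = 320 × 0.128 × 15
= 614.40 J

614.40 J


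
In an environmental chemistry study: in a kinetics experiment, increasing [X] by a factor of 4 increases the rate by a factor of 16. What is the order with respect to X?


rate ∝ [X]^n
4^n = 16 → n = 2
Order in X: 2

2


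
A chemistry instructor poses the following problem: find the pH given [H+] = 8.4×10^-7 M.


pH = -log10([H+]) = -log10(8.4×10^-7)
= 7 - log10(8.4)
= 7 - 0.92
= 6.08

6.08


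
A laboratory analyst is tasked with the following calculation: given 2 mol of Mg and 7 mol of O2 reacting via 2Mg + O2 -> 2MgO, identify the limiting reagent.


Mole ratio available / coefficient:
  Mg: 2/2 = 1.000
  O2: 7/1 = 7.000
Smaller ratio is limiting.

Mg


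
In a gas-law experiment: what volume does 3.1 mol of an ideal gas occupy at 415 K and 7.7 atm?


PV = nRT  (R = 0.08206 L·atm/(mol·K))
V = nRT/P = 3.1×0.08206×415/7.7
= 13.71 L

13.71 L


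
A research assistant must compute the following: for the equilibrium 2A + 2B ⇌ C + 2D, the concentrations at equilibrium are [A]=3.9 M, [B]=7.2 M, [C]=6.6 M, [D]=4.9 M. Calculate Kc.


Kc = [C][D]^2/([A]^2[B]^2)
= (6.6^1 × 4.9^2)/(3.9^2 × 7.2^2)
= 158.466/788.4864
= 0.2010

0.2010


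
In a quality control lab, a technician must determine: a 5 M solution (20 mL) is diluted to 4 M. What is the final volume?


C1V1 = C2V2
5 × 20 = 4 × V2
V2 = 100/4 = 25.0 mL

25.0 mL


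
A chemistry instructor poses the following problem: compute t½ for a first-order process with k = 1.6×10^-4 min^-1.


t½ = ln2/k = 0.693147/(1.6×10^-4 min^-1)
= 4332 min

4332 min


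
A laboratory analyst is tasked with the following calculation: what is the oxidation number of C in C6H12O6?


6x + 12(+1) + 6(-2) = 0, so x = +0
Oxidation number: +0

+0


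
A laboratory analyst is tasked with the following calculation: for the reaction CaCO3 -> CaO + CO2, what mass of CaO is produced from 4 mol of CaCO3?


Mole ratio CaO:CaCO3 = 1:1
n(CaO) = 4 × 1/1 = 4.000 mol
mass = 4.000 × 56.08 = 224.32 g

224.32 g


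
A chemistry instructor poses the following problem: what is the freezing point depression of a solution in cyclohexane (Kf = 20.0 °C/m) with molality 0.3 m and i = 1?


ΔTf = Kf × m × i
= 20.0 × 0.3 × 1
= 6.0 °C

6.0 °C


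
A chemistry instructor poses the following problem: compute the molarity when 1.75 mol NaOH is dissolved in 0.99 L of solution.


M = n/V = 1.75/0.99 = 1.768 mol/L

1.768 M


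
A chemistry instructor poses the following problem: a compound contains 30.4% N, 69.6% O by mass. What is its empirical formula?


Assume 100 g sample. Moles of each element:
  N: 30.4/14.01 = 2.17 mol
  O: 69.6/16.0 = 4.35 mol
Divide by smallest (2.17):
  N: 2.17/2.17 = 1.0
  O: 4.35/2.17 = 2.0
Empirical formula: NO2

NO2


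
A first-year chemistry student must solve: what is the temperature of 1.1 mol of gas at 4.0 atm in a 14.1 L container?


PV = nRT  (R = 0.08206 L·atm/(mol·K))
T = PV/(nR) = 4.0×14.1/(1.1×0.08206)
= 56.40/0.090266
= 624.82 K

624.82 K


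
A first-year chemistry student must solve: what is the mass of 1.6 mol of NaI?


M(NaI) = 149.89 g/mol
mass = n × M = 1.6 × 149.89 = 239.82 g

239.82 g


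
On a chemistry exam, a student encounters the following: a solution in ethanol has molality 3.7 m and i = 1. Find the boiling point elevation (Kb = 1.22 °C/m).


ΔTb = Kb × m × i
= 1.22 × 3.7 × 1
= 4.514 °C

4.514 °C


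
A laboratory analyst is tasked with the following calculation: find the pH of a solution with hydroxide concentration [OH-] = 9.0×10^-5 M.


pOH = -log10([OH-]) = -log10(9.0×10^-5)
= 5 - log10(9.0) = 4.05
pH = 14 - pOH = 14 - 4.05 = 9.95

9.95


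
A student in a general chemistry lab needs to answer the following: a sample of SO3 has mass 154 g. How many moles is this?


M(SO3) = 80.07 g/mol
n = mass/M = 154/80.07 = 1.9233 mol

1.9233 mol


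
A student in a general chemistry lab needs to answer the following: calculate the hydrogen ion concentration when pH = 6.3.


[H+] = 10^(-pH) = 10^(-6.3)
= 5.01×10^-7 M

5.01×10^-7 M


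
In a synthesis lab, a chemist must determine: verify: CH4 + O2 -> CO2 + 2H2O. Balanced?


Equation: CH4 + O2 -> CO2 + 2H2O
Check atoms: C: 1=1, H: 4=4, O: 2≠4
Not balanced

No, not balanced


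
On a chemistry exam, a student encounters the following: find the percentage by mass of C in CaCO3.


M(CaCO3) = 1×40.08 + 1×12.01 + 3×16.0 = 100.09 g/mol
Mass of C = 1 × 12.01 = 12.01 g/mol
% C = 12.01/100.09 × 100 = 12.00%

12.00%


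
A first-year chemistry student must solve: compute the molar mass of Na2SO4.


M(Na2SO4) = 2×22.99 + 1×32.07 + 4×16.0
= 45.98 + 32.07 + 64.0
= 142.05 g/mol

142.05 g/mol


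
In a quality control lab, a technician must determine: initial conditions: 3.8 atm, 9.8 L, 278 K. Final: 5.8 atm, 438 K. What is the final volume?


P1V1/T1 = P2V2/T2
V2 = P1V1T2/(T1P2)
= 3.8×9.8×438/(278×5.8)
= 10.116 L

10.116 L


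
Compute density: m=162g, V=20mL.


ρ = mass/volume
= 162/20
= 8.1 g/mL

8.1 g/mL


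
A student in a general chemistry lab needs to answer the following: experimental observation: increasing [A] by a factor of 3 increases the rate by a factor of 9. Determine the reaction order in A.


rate ∝ [A]^n
3^n = 9 → n = 2
Order in A: 2

2


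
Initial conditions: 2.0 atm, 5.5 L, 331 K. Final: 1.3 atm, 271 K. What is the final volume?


P1V1/T1 = P2V2/T2
V2 = P1V1T2/(T1P2)
= 2.0×5.5×271/(331×1.3)
= 6.928 L

6.928 L


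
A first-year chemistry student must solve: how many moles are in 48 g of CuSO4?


M(CuSO4) = 159.62 g/mol
n = mass/M = 48/159.62 = 0.3007 mol

0.3007 mol


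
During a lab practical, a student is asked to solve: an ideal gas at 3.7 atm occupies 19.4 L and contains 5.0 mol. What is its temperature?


PV = nRT  (R = 0.08206 L·atm/(mol·K))
T = PV/(nR) = 3.7×19.4/(5.0×0.08206)
= 71.78/0.410300
= 174.95 K

174.95 K


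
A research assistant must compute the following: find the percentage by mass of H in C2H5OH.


M(C2H5OH) = 2×12.01 + 6×1.008 + 1×16.0 = 46.068 g/mol
Mass of H = 6 × 1.008 = 6.048 g/mol
% H = 6.048/46.068 × 100 = 13.13%

13.13%


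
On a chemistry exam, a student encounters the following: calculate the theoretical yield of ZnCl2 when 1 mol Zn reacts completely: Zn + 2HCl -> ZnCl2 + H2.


Mole ratio ZnCl2:Zn = 1:1
n(ZnCl2) = 1 × 1/1 = 1.000 mol
mass = 1.000 × 136.28 = 136.28 g

136.28 g


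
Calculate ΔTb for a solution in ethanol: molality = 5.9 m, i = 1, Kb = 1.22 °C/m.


ΔTb = Kb × m × i
= 1.22 × 5.9 × 1
= 7.198 °C

7.198 °C


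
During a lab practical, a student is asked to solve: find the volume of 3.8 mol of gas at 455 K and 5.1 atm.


PV = nRT  (R = 0.08206 L·atm/(mol·K))
V = nRT/P = 3.8×0.08206×455/5.1
= 27.82 L

27.82 L


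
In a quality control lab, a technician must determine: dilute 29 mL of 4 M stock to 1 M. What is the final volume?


C1V1 = C2V2
4 × 29 = 1 × V2
V2 = 116/1 = 116.0 mL

116.0 mL


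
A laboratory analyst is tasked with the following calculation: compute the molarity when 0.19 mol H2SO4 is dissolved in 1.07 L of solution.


M = n/V = 0.19/1.07 = 0.178 mol/L

0.178 M


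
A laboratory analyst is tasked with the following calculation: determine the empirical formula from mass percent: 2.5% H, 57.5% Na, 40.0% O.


Assume 100 g sample. Moles of each element:
  H: 2.5/1.008 = 2.48 mol
  Na: 57.5/22.99 = 2.501 mol
  O: 40.0/16.0 = 2.5 mol
Divide by smallest (2.48):
  H: 2.48/2.48 = 1.0
  Na: 2.501/2.48 = 1.01
  O: 2.5/2.48 = 1.01
Empirical formula: NaOH

NaOH


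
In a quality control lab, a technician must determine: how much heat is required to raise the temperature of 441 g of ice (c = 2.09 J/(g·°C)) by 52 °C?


q = mcΔT = 441 × 2.09 × 52
= 47927.88 J

47927.88 J


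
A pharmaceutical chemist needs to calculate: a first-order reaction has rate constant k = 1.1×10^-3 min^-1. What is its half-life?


t½ = ln2/k = 0.693147/(1.1×10^-3 min^-1)
= 630.1 min

630.1 min


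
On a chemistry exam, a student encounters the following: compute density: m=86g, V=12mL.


ρ = mass/volume
= 86/12
= 7.167 g/mL

7.167 g/mL


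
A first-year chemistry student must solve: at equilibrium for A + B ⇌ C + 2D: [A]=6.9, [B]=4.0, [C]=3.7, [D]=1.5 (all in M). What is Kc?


Kc = [C][D]^2/([A][B])
= (3.7^1 × 1.5^2)/(6.9^1 × 4.0^1)
= 8.325/27.6
= 0.3016

0.3016


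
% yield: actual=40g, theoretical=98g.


% yield = actual/theoretical × 100
= 40/98 × 100
= 40.82%

40.82%


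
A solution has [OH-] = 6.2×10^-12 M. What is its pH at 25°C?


pOH = -log10([OH-]) = -log10(6.2×10^-12)
= 12 - log10(6.2) = 11.21
pH = 14 - pOH = 14 - 11.21 = 2.79

2.79


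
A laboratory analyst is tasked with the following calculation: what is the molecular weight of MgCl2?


M(MgCl2) = 1×24.31 + 2×35.45
= 24.31 + 70.9
= 95.21 g/mol

95.21 g/mol


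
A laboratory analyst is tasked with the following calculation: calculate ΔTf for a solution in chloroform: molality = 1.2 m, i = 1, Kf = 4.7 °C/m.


ΔTf = Kf × m × i
= 4.7 × 1.2 × 1
= 5.64 °C

5.64 °C


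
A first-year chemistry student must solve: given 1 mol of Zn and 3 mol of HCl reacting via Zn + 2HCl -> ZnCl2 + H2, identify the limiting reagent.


Mole ratio available / coefficient:
  Zn: 1/1 = 1.000
  HCl: 3/2 = 1.500
Smaller ratio is limiting.

Zn


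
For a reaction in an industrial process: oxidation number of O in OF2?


F is always -1; 2(-1) + x = 0, so O = +2
Oxidation number: +2

+2


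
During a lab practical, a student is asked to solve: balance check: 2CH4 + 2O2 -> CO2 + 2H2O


Equation: 2CH4 + 2O2 -> CO2 + 2H2O
Check atoms: C: 2≠1, H: 8≠4, O: 4=4
Not balanced

No, not balanced


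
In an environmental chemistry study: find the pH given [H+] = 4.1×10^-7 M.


pH = -log10([H+]) = -log10(4.1×10^-7)
= 7 - log10(4.1)
= 7 - 0.61
= 6.39

6.39


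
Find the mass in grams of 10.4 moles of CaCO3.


M(CaCO3) = 100.09 g/mol
mass = n × M = 10.4 × 100.09 = 1040.94 g

1040.94 g


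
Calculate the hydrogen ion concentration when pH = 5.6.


[H+] = 10^(-pH) = 10^(-5.6)
= 2.51×10^-6 M

2.51×10^-6 M


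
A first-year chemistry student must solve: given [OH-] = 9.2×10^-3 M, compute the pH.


pOH = -log10([OH-]) = -log10(9.2×10^-3)
= 3 - log10(9.2) = 2.04
pH = 14 - pOH = 14 - 2.04 = 11.96

11.96


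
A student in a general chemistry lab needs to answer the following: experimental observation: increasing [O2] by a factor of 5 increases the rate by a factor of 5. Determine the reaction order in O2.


rate ∝ [O2]^n
5^n = 5 → n = 1
Order in O2: 1

1


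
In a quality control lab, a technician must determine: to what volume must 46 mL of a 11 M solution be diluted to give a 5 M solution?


C1V1 = C2V2
11 × 46 = 5 × V2
V2 = 506/5 = 101.2 mL

101.2 mL


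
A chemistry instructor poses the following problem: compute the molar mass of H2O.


M(H2O) = 2×1.008 + 1×16.0
= 2.02 + 16.0
= 18.02 g/mol

18.02 g/mol


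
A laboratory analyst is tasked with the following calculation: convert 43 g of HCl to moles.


M(HCl) = 36.46 g/mol
n = mass/M = 43/36.46 = 1.1794 mol

1.1794 mol


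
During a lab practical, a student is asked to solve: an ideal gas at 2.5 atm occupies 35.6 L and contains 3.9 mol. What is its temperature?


PV = nRT  (R = 0.08206 L·atm/(mol·K))
T = PV/(nR) = 2.5×35.6/(3.9×0.08206)
= 89.00/0.320034
= 278.10 K

278.10 K


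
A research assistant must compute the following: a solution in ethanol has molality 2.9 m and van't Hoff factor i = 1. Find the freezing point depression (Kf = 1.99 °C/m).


ΔTf = Kf × m × i
= 1.99 × 2.9 × 1
= 5.771 °C

5.771 °C


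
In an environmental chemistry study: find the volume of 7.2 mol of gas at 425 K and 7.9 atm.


PV = nRT  (R = 0.08206 L·atm/(mol·K))
V = nRT/P = 7.2×0.08206×425/7.9
= 31.785 L

31.785 L


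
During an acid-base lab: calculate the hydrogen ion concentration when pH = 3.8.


[H+] = 10^(-pH) = 10^(-3.8)
= 1.58×10^-4 M

1.58×10^-4 M


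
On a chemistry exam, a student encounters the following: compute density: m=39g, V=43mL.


ρ = mass/volume
= 39/43
= 0.907 g/mL

0.907 g/mL


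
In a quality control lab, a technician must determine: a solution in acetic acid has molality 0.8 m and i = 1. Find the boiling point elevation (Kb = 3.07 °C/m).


ΔTb = Kb × m × i
= 3.07 × 0.8 × 1
= 2.456 °C

2.456 °C


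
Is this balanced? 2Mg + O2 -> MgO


Equation: 2Mg + O2 -> MgO
Check atoms: Mg: 2≠1, O: 2≠1
Not balanced

No, not balanced


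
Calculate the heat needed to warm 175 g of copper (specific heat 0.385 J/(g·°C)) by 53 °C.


q = mcΔT = 175 × 0.385 × 53
= 3570.88 J

3570.88 J


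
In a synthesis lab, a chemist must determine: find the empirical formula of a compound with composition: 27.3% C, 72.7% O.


Assume 100 g sample. Moles of each element:
  C: 27.3/12.01 = 2.273 mol
  O: 72.7/16.0 = 4.544 mol
Divide by smallest (2.273):
  C: 2.273/2.273 = 1.0
  O: 4.544/2.273 = 2.0
Empirical formula: CO2

CO2


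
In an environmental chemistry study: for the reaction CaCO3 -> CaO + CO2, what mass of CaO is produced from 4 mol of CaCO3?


Mole ratio CaO:CaCO3 = 1:1
n(CaO) = 4 × 1/1 = 4.000 mol
mass = 4.000 × 56.08 = 224.32 g

224.32 g


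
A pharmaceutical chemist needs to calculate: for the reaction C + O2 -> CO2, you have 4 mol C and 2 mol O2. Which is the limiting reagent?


Mole ratio available / coefficient:
  C: 4/1 = 4.000
  O2: 2/1 = 2.000
Smaller ratio is limiting.

O2


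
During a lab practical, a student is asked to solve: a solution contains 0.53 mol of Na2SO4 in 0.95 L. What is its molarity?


M = n/V = 0.53/0.95 = 0.558 mol/L

0.558 M


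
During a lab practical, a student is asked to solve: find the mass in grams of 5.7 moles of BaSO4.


M(BaSO4) = 233.4 g/mol
mass = n × M = 5.7 × 233.4 = 1330.38 g

1330.38 g


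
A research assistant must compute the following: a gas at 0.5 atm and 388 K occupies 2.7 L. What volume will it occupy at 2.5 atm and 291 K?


P1V1/T1 = P2V2/T2
V2 = P1V1T2/(T1P2)
= 0.5×2.7×291/(388×2.5)
= 0.405 L

0.405 L


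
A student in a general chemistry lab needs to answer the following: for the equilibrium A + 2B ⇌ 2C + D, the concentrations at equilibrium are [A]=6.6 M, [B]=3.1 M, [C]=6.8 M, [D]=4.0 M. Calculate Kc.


Kc = [C]^2[D]/([A][B]^2)
= (6.8^2 × 4.0^1)/(6.6^1 × 3.1^2)
= 184.96/63.426
= 2.916

2.916


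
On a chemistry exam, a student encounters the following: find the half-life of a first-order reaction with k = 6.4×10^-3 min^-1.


t½ = ln2/k = 0.693147/(6.4×10^-3 min^-1)
= 108.3 min

108.3 min


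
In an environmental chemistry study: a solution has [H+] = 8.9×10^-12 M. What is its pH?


pH = -log10([H+]) = -log10(8.9×10^-12)
= 12 - log10(8.9)
= 12 - 0.95
= 11.05

11.05


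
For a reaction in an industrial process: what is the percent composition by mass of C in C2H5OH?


M(C2H5OH) = 2×12.01 + 6×1.008 + 1×16.0 = 46.068 g/mol
Mass of C = 2 × 12.01 = 24.02 g/mol
% C = 24.02/46.068 × 100 = 52.14%

52.14%


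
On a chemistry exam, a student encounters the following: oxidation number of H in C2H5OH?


H is +1 with nonmetals
Oxidation number: +1

+1


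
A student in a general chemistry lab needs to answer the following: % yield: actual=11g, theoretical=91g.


% yield = actual/theoretical × 100
= 11/91 × 100
= 12.09%

12.09%


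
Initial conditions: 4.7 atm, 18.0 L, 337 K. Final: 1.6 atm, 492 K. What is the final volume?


P1V1/T1 = P2V2/T2
V2 = P1V1T2/(T1P2)
= 4.7×18.0×492/(337×1.6)
= 77.194 L

77.194 L


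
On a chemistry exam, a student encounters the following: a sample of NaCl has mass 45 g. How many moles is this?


M(NaCl) = 58.44 g/mol
n = mass/M = 45/58.44 = 0.77 mol

0.77 mol


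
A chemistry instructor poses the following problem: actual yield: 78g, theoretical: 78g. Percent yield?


% yield = actual/theoretical × 100
= 78/78 × 100
= 100.0%

100.0%


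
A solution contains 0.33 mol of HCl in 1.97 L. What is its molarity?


M = n/V = 0.33/1.97 = 0.168 mol/L

0.168 M


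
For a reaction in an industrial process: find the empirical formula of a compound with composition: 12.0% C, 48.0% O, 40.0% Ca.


Assume 100 g sample. Moles of each element:
  C: 12.0/12.01 = 0.999 mol
  O: 48.0/16.0 = 3.0 mol
  Ca: 40.0/40.08 = 0.998 mol
Divide by smallest (0.998):
  C: 0.999/0.998 = 1.0
  O: 3.0/0.998 = 3.01
  Ca: 0.998/0.998 = 1.0
Empirical formula: CaCO3

CaCO3


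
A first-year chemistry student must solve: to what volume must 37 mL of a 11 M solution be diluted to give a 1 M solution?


C1V1 = C2V2
11 × 37 = 1 × V2
V2 = 407/1 = 407.0 mL

407.0 mL


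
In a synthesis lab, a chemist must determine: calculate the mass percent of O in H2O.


M(H2O) = 2×1.008 + 1×16.0 = 18.016 g/mol
Mass of O = 1 × 16.0 = 16.00 g/mol
% O = 16.00/18.016 × 100 = 88.81%

88.81%


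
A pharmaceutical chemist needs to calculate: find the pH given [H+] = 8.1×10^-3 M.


pH = -log10([H+]) = -log10(8.1×10^-3)
= 3 - log10(8.1)
= 3 - 0.91
= 2.09

2.09


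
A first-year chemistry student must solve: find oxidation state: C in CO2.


x + 2(-2) = 0, so x = +4
Oxidation number: +4

+4


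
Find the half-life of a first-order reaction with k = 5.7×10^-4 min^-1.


t½ = ln2/k = 0.693147/(5.7×10^-4 min^-1)
= 1216 min

1216 min


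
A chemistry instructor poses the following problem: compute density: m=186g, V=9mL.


ρ = mass/volume
= 186/9
= 20.667 g/mL

20.667 g/mL


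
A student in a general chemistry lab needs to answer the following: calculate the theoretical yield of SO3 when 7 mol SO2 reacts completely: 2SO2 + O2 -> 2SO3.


Mole ratio SO3:SO2 = 2:2
n(SO3) = 7 × 2/2 = 7.000 mol
mass = 7.000 × 80.07 = 560.49 g

560.49 g


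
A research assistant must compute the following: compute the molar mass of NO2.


M(NO2) = 1×14.01 + 2×16.0
= 14.01 + 32.0
= 46.01 g/mol

46.01 g/mol


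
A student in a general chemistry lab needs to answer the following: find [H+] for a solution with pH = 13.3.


[H+] = 10^(-pH) = 10^(-13.3)
= 5.01×10^-14 M

5.01×10^-14 M


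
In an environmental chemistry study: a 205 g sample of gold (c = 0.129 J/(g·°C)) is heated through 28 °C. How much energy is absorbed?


q = mcΔT = 205 × 0.129 × 28
= 740.46 J

740.46 J


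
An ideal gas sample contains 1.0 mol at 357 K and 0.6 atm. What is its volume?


PV = nRT  (R = 0.08206 L·atm/(mol·K))
V = nRT/P = 1.0×0.08206×357/0.6
= 48.826 L

48.826 L


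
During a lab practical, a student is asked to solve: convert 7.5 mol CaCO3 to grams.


M(CaCO3) = 100.09 g/mol
mass = n × M = 7.5 × 100.09 = 750.68 g

750.68 g


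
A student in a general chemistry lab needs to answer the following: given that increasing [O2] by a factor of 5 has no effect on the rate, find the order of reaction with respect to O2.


rate ∝ [O2]^n
rate ∝ [O2]^0
Order in O2: 0

0


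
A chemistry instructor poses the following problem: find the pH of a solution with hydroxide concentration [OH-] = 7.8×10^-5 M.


pOH = -log10([OH-]) = -log10(7.8×10^-5)
= 5 - log10(7.8) = 4.11
pH = 14 - pOH = 14 - 4.11 = 9.89

9.89


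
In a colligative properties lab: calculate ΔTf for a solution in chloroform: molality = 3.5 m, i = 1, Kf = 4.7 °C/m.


ΔTf = Kf × m × i
= 4.7 × 3.5 × 1
= 16.45 °C

16.45 °C


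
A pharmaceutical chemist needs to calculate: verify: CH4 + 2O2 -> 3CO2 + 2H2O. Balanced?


Equation: CH4 + 2O2 -> 3CO2 + 2H2O
Check atoms: C: 1≠3, H: 4=4, O: 4≠8
Not balanced

No, not balanced


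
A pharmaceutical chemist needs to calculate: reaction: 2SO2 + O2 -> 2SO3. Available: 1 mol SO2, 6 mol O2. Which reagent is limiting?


Mole ratio available / coefficient:
  SO2: 1/2 = 0.500
  O2: 6/1 = 6.000
Smaller ratio is limiting.

SO2


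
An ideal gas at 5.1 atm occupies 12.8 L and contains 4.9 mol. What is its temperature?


PV = nRT  (R = 0.08206 L·atm/(mol·K))
T = PV/(nR) = 5.1×12.8/(4.9×0.08206)
= 65.28/0.402094
= 162.35 K

162.35 K


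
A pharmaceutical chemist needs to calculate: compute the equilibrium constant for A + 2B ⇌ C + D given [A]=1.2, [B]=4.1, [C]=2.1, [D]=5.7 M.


Kc = [C][D]/([A][B]^2)
= (2.1^1 × 5.7^1)/(1.2^1 × 4.1^2)
= 11.97/20.172
= 0.5934

0.5934


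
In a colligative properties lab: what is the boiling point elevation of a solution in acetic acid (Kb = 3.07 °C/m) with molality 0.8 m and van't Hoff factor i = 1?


ΔTb = Kb × m × i
= 3.07 × 0.8 × 1
= 2.456 °C

2.456 °C


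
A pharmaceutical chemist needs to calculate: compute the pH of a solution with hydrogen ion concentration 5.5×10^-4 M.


pH = -log10([H+]) = -log10(5.5×10^-4)
= 4 - log10(5.5)
= 4 - 0.74
= 3.26

3.26


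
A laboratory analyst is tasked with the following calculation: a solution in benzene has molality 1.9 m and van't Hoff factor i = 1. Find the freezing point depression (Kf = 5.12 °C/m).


ΔTf = Kf × m × i
= 5.12 × 1.9 × 1
= 9.728 °C

9.728 °C


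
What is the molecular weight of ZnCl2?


M(ZnCl2) = 1×65.38 + 2×35.45
= 65.38 + 70.9
= 136.28 g/mol

136.28 g/mol


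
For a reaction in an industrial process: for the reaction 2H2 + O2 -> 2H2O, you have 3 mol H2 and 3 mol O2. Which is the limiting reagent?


Mole ratio available / coefficient:
  H2: 3/2 = 1.500
  O2: 3/1 = 3.000
Smaller ratio is limiting.

H2


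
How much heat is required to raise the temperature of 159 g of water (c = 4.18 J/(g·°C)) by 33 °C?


q = mcΔT = 159 × 4.18 × 33
= 21932.46 J

21932.46 J


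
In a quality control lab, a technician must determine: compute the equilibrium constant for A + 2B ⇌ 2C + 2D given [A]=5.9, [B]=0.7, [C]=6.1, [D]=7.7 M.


Kc = [C]^2[D]^2/([A][B]^2)
= (6.1^2 × 7.7^2)/(5.9^1 × 0.7^2)
= 2206.1809/2.891
= 763.1

763.1


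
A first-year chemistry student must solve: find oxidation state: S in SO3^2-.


x + 3(-2) = -2, so x = +4
Oxidation number: +4

+4


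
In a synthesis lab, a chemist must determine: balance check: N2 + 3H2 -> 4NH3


Equation: N2 + 3H2 -> 4NH3
Check atoms: H: 6≠12, N: 2≠4
Not balanced

No, not balanced


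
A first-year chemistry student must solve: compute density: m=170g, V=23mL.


ρ = mass/volume
= 170/23
= 7.391 g/mL

7.391 g/mL


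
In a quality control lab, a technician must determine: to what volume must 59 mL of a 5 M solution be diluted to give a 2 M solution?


C1V1 = C2V2
5 × 59 = 2 × V2
V2 = 295/2 = 147.5 mL

147.5 mL


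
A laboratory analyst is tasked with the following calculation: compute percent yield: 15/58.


% yield = actual/theoretical × 100
= 15/58 × 100
= 25.86%

25.86%


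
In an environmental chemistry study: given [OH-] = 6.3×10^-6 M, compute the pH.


pOH = -log10([OH-]) = -log10(6.3×10^-6)
= 6 - log10(6.3) = 5.2
pH = 14 - pOH = 14 - 5.2 = 8.8

8.8


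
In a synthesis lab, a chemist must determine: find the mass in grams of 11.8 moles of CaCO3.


M(CaCO3) = 100.09 g/mol
mass = n × M = 11.8 × 100.09 = 1181.06 g

1181.06 g


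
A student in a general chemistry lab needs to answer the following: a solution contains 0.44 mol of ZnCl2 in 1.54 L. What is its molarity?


M = n/V = 0.44/1.54 = 0.286 mol/L

0.286 M


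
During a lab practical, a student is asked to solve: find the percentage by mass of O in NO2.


M(NO2) = 1×14.01 + 2×16.0 = 46.01 g/mol
Mass of O = 2 × 16.0 = 32.00 g/mol
% O = 32.00/46.01 × 100 = 69.55%

69.55%


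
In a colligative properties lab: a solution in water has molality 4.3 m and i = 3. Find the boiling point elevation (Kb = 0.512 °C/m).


ΔTb = Kb × m × i
= 0.512 × 4.3 × 3
= 6.6048 °C

6.6048 °C


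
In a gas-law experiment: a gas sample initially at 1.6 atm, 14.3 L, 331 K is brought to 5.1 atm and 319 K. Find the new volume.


P1V1/T1 = P2V2/T2
V2 = P1V1T2/(T1P2)
= 1.6×14.3×319/(331×5.1)
= 4.324 L

4.324 L


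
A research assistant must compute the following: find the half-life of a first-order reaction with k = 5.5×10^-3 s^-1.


t½ = ln2/k = 0.693147/(5.5×10^-3 s^-1)
= 126.0 s

126.0 s


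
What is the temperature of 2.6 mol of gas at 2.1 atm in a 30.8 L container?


PV = nRT  (R = 0.08206 L·atm/(mol·K))
T = PV/(nR) = 2.1×30.8/(2.6×0.08206)
= 64.68/0.213356
= 303.16 K

303.16 K


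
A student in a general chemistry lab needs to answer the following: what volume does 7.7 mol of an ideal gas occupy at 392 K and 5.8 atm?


PV = nRT  (R = 0.08206 L·atm/(mol·K))
V = nRT/P = 7.7×0.08206×392/5.8
= 42.705 L

42.705 L


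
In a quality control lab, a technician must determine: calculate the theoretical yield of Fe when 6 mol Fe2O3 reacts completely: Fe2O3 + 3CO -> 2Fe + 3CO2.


Mole ratio Fe:Fe2O3 = 2:1
n(Fe) = 6 × 2/1 = 12.000 mol
mass = 12.000 × 55.85 = 670.2 g

670.2 g


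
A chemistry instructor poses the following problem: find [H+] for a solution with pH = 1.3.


[H+] = 10^(-pH) = 10^(-1.3)
= 5.01×10^-2 M

5.01×10^-2 M


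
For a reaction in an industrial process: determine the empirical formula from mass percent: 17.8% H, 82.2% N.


Assume 100 g sample. Moles of each element:
  H: 17.8/1.008 = 17.659 mol
  N: 82.2/14.01 = 5.867 mol
Divide by smallest (5.867):
  H: 17.659/5.867 = 3.01
  N: 5.867/5.867 = 1.0
Empirical formula: NH3

NH3


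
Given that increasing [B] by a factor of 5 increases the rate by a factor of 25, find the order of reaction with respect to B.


rate ∝ [B]^n
5^n = 25 → n = 2
Order in B: 2

2


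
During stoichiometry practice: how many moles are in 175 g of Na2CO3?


M(Na2CO3) = 105.99 g/mol
n = mass/M = 175/105.99 = 1.6511 mol

1.6511 mol


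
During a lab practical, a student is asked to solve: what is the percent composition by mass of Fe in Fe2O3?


M(Fe2O3) = 2×55.85 + 3×16.0 = 159.70 g/mol
Mass of Fe = 2 × 55.85 = 111.70 g/mol
% Fe = 111.70/159.70 × 100 = 69.94%

69.94%


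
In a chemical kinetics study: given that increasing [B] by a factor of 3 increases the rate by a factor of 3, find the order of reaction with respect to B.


rate ∝ [B]^n
3^n = 3 → n = 1
Order in B: 1

1


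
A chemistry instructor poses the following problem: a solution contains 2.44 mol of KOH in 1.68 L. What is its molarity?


M = n/V = 2.44/1.68 = 1.452 mol/L

1.452 M


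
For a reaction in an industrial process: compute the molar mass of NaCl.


M(NaCl) = 1×22.99 + 1×35.45
= 22.99 + 35.45
= 58.44 g/mol

58.44 g/mol


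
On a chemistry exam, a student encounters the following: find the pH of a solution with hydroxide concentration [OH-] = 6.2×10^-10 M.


pOH = -log10([OH-]) = -log10(6.2×10^-10)
= 10 - log10(6.2) = 9.21
pH = 14 - pOH = 14 - 9.21 = 4.79

4.79


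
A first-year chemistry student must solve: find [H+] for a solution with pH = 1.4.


[H+] = 10^(-pH) = 10^(-1.4)
= 3.98×10^-2 M

3.98×10^-2 M


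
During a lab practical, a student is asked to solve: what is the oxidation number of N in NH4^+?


x + 4(+1) = +1, so x = -3
Oxidation number: -3

-3


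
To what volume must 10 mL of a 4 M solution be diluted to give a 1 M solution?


C1V1 = C2V2
4 × 10 = 1 × V2
V2 = 40/1 = 40.0 mL

40.0 mL


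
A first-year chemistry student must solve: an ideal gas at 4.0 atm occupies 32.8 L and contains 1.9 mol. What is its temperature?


PV = nRT  (R = 0.08206 L·atm/(mol·K))
T = PV/(nR) = 4.0×32.8/(1.9×0.08206)
= 131.20/0.155914
= 841.49 K

841.49 K


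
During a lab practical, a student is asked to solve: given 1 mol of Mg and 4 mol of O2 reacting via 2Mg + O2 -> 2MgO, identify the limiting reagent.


Mole ratio available / coefficient:
  Mg: 1/2 = 0.500
  O2: 4/1 = 4.000
Smaller ratio is limiting.

Mg


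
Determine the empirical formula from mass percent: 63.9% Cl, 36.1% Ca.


Assume 100 g sample. Moles of each element:
  Cl: 63.9/35.45 = 1.803 mol
  Ca: 36.1/40.08 = 0.901 mol
Divide by smallest (0.901):
  Cl: 1.803/0.901 = 2.0
  Ca: 0.901/0.901 = 1.0
Empirical formula: CaCl2

CaCl2


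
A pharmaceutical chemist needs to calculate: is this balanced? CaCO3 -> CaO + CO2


Equation: CaCO3 -> CaO + CO2
Check atoms: C: 1=1, Ca: 1=1, O: 3=3
Balanced

Yes, balanced


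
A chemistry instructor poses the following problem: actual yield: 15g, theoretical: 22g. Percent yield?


% yield = actual/theoretical × 100
= 15/22 × 100
= 68.18%

68.18%


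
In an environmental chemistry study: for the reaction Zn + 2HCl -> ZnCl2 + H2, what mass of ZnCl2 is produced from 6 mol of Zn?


Mole ratio ZnCl2:Zn = 1:1
n(ZnCl2) = 6 × 1/1 = 6.000 mol
mass = 6.000 × 136.28 = 817.68 g

817.68 g


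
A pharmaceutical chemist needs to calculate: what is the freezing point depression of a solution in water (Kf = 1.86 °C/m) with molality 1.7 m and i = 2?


ΔTf = Kf × m × i
= 1.86 × 1.7 × 2
= 6.324 °C

6.324 °C


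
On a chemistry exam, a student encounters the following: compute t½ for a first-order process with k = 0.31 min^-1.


t½ = ln2/k = 0.693147/(0.31 min^-1)
= 2.236 min

2.236 min


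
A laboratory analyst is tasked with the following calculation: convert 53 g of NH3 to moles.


M(NH3) = 17.03 g/mol
n = mass/M = 53/17.03 = 3.1122 mol

3.1122 mol


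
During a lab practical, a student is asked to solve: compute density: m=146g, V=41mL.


ρ = mass/volume
= 146/41
= 3.561 g/mL

3.561 g/mL


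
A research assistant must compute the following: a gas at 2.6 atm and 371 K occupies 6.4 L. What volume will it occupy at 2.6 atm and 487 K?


P1V1/T1 = P2V2/T2
V2 = P1V1T2/(T1P2)
= 2.6×6.4×487/(371×2.6)
= 8.401 L

8.401 L


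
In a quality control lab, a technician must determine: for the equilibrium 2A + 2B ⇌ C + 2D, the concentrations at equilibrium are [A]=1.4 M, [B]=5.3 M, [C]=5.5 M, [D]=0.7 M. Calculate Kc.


Kc = [C][D]^2/([A]^2[B]^2)
= (5.5^1 × 0.7^2)/(1.4^2 × 5.3^2)
= 2.695/55.0564
= 0.04895

0.04895


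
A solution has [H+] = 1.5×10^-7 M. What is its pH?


pH = -log10([H+]) = -log10(1.5×10^-7)
= 7 - log10(1.5)
= 7 - 0.18
= 6.82

6.82


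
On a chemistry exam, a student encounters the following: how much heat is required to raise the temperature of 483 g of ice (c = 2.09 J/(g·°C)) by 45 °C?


q = mcΔT = 483 × 2.09 × 45
= 45426.15 J

45426.15 J


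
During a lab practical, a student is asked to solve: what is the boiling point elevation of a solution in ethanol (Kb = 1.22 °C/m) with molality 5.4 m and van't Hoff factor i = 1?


ΔTb = Kb × m × i
= 1.22 × 5.4 × 1
= 6.588 °C

6.588 °C


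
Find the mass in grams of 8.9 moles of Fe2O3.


M(Fe2O3) = 159.7 g/mol
mass = n × M = 8.9 × 159.7 = 1421.33 g

1421.33 g


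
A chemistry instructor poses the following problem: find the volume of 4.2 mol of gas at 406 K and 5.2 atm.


PV = nRT  (R = 0.08206 L·atm/(mol·K))
V = nRT/P = 4.2×0.08206×406/5.2
= 26.909 L

26.909 L


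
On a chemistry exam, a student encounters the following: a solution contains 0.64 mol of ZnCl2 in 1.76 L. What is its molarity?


M = n/V = 0.64/1.76 = 0.364 mol/L

0.364 M


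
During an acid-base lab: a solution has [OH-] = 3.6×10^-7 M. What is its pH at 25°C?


pOH = -log10([OH-]) = -log10(3.6×10^-7)
= 7 - log10(3.6) = 6.44
pH = 14 - pOH = 14 - 6.44 = 7.56

7.56


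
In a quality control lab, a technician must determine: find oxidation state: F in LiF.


F is always -1
Oxidation number: -1

-1


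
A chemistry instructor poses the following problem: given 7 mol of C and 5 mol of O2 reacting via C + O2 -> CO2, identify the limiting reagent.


Mole ratio available / coefficient:
  C: 7/1 = 7.000
  O2: 5/1 = 5.000
Smaller ratio is limiting.

O2


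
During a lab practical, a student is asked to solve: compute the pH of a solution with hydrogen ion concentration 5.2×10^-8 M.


pH = -log10([H+]) = -log10(5.2×10^-8)
= 8 - log10(5.2)
= 8 - 0.72
= 7.28

7.28


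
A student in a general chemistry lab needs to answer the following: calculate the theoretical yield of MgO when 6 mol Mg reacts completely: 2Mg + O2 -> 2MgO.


Mole ratio MgO:Mg = 2:2
n(MgO) = 6 × 2/2 = 6.000 mol
mass = 6.000 × 40.31 = 241.86 g

241.86 g


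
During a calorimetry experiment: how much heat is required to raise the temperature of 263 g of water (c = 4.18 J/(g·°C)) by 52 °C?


q = mcΔT = 263 × 4.18 × 52
= 57165.68 J

57165.68 J


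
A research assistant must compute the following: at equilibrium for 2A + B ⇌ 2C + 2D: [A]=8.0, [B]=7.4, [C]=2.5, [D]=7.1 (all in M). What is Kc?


Kc = [C]^2[D]^2/([A]^2[B])
= (2.5^2 × 7.1^2)/(8.0^2 × 7.4^1)
= 315.0625/473.6
= 0.6653

0.6653


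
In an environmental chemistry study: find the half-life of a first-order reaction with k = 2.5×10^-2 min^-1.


t½ = ln2/k = 0.693147/(2.5×10^-2 min^-1)
= 27.73 min

27.73 min


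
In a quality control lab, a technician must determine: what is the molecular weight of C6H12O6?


M(C6H12O6) = 6×12.01 + 12×1.008 + 6×16.0
= 72.06 + 12.1 + 96.0
= 180.16 g/mol

180.16 g/mol


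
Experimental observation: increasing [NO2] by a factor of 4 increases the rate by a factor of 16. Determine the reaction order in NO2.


rate ∝ [NO2]^n
4^n = 16 → n = 2
Order in NO2: 2

2


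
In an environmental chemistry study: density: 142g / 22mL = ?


ρ = mass/volume
= 142/22
= 6.455 g/mL

6.455 g/mL


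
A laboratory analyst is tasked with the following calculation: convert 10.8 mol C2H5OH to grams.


M(C2H5OH) = 46.07 g/mol
mass = n × M = 10.8 × 46.07 = 497.56 g

497.56 g


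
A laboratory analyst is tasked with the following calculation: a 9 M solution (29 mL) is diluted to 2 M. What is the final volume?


C1V1 = C2V2
9 × 29 = 2 × V2
V2 = 261/2 = 130.5 mL

130.5 mL


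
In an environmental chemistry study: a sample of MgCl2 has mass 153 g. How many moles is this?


M(MgCl2) = 95.21 g/mol
n = mass/M = 153/95.21 = 1.607 mol

1.607 mol


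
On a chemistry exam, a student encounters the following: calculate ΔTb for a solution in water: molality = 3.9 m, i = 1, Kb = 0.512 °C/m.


ΔTb = Kb × m × i
= 0.512 × 3.9 × 1
= 1.9968 °C

1.9968 °C


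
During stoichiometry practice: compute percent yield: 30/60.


% yield = actual/theoretical × 100
= 30/60 × 100
= 50.0%

50.0%


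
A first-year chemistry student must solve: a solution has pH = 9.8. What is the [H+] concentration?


[H+] = 10^(-pH) = 10^(-9.8)
= 1.58×10^-10 M

1.58×10^-10 M


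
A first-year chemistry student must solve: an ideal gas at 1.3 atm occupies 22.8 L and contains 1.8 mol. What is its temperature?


PV = nRT  (R = 0.08206 L·atm/(mol·K))
T = PV/(nR) = 1.3×22.8/(1.8×0.08206)
= 29.64/0.147708
= 200.67 K

200.67 K


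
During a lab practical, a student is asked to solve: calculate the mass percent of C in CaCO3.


M(CaCO3) = 1×40.08 + 1×12.01 + 3×16.0 = 100.09 g/mol
Mass of C = 1 × 12.01 = 12.01 g/mol
% C = 12.01/100.09 × 100 = 12.00%

12.00%


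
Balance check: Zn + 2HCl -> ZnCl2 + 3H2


Equation: Zn + 2HCl -> ZnCl2 + 3H2
Check atoms: Cl: 2=2, H: 2≠6, Zn: 1=1
Not balanced

No, not balanced


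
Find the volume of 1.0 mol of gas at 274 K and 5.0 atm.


PV = nRT  (R = 0.08206 L·atm/(mol·K))
V = nRT/P = 1.0×0.08206×274/5.0
= 4.497 L

4.497 L


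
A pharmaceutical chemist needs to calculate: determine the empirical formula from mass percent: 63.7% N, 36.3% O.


Assume 100 g sample. Moles of each element:
  N: 63.7/14.01 = 4.547 mol
  O: 36.3/16.0 = 2.269 mol
Divide by smallest (2.269):
  N: 4.547/2.269 = 2.0
  O: 2.269/2.269 = 1.0
Empirical formula: N2O

N2O


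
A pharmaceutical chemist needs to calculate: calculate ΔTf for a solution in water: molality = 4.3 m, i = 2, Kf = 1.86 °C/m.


ΔTf = Kf × m × i
= 1.86 × 4.3 × 2
= 15.996 °C

15.996 °C


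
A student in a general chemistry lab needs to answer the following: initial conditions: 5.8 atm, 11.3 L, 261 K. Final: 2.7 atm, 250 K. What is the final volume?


P1V1/T1 = P2V2/T2
V2 = P1V1T2/(T1P2)
= 5.8×11.3×250/(261×2.7)
= 23.251 L

23.251 L


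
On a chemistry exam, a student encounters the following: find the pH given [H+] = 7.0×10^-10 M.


pH = -log10([H+]) = -log10(7.0×10^-10)
= 10 - log10(7.0)
= 10 - 0.85
= 9.15

9.15


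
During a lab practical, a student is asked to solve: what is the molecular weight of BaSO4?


M(BaSO4) = 1×137.33 + 1×32.07 + 4×16.0
= 137.33 + 32.07 + 64.0
= 233.4 g/mol

233.4 g/mol


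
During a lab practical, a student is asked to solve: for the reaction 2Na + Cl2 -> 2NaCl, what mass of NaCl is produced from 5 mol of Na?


Mole ratio NaCl:Na = 2:2
n(NaCl) = 5 × 2/2 = 5.000 mol
mass = 5.000 × 58.44 = 292.2 g

292.2 g


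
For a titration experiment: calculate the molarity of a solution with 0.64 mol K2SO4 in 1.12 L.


M = n/V = 0.64/1.12 = 0.571 mol/L

0.571 M
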